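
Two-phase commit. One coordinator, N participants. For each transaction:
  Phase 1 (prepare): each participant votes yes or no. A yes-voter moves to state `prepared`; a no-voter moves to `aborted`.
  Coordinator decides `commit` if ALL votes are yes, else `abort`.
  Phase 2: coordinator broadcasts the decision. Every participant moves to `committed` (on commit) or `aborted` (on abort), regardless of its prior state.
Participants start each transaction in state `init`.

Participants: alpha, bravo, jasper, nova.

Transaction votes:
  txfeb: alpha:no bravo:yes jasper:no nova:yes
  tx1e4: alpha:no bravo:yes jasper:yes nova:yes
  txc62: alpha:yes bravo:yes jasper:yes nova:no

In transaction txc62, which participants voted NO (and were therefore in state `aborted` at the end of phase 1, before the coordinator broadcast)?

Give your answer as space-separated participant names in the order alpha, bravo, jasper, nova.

Txn txc62 phase 1: alpha yes -> prepared; bravo yes -> prepared; jasper yes -> prepared; nova no -> aborted

Answer: nova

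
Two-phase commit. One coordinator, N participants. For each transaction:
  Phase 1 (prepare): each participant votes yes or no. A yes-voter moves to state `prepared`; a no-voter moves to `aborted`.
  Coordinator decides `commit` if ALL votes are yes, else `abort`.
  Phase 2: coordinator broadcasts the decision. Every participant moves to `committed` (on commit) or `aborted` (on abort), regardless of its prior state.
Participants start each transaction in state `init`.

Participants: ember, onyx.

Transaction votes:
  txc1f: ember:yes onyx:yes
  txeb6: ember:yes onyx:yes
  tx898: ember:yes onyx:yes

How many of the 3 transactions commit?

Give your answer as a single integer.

Answer: 3

Derivation:
txc1f: all yes -> commit (commits=1)
txeb6: all yes -> commit (commits=2)
tx898: all yes -> commit (commits=3)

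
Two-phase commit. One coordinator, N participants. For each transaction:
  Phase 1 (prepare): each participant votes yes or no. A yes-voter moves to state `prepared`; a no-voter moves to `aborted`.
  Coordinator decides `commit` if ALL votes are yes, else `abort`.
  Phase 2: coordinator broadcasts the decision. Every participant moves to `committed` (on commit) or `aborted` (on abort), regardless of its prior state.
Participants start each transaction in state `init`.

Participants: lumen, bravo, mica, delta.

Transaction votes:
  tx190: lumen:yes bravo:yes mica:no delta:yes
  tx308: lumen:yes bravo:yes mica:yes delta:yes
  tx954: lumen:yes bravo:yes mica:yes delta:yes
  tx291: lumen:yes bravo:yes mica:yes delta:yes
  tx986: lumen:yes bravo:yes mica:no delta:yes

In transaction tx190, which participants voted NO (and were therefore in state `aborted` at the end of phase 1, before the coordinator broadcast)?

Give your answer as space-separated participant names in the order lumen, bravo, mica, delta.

Txn tx190 phase 1: lumen yes -> prepared; bravo yes -> prepared; mica no -> aborted; delta yes -> prepared

Answer: mica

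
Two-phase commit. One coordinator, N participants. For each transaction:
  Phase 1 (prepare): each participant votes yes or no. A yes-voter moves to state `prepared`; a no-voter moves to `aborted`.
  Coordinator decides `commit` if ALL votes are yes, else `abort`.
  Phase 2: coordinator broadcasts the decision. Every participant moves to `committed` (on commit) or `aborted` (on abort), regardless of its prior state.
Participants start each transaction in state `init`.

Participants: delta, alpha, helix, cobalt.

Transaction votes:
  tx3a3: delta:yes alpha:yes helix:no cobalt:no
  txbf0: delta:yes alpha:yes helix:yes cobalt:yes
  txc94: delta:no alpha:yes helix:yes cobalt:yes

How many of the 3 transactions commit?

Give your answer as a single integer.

Answer: 1

Derivation:
tx3a3: no from helix, cobalt -> abort (commits=0)
txbf0: all yes -> commit (commits=1)
txc94: no from delta -> abort (commits=1)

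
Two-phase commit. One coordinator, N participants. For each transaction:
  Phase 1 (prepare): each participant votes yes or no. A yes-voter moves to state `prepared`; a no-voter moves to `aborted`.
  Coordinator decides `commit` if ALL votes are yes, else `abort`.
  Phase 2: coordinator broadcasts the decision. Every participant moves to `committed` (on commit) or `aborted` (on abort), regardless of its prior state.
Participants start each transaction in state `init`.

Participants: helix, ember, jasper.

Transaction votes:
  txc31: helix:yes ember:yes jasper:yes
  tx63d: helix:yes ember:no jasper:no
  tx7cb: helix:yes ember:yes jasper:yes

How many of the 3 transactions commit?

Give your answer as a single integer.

Answer: 2

Derivation:
txc31: all yes -> commit (commits=1)
tx63d: no from ember, jasper -> abort (commits=1)
tx7cb: all yes -> commit (commits=2)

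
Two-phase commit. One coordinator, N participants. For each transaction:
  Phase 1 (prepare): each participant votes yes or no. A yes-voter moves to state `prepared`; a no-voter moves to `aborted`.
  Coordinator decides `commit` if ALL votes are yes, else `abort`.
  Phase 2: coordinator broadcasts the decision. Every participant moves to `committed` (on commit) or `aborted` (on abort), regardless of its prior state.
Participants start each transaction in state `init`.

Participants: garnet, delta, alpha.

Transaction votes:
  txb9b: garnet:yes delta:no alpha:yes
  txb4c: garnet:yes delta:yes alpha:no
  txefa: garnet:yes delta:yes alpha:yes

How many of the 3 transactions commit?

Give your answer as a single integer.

Answer: 1

Derivation:
txb9b: no from delta -> abort (commits=0)
txb4c: no from alpha -> abort (commits=0)
txefa: all yes -> commit (commits=1)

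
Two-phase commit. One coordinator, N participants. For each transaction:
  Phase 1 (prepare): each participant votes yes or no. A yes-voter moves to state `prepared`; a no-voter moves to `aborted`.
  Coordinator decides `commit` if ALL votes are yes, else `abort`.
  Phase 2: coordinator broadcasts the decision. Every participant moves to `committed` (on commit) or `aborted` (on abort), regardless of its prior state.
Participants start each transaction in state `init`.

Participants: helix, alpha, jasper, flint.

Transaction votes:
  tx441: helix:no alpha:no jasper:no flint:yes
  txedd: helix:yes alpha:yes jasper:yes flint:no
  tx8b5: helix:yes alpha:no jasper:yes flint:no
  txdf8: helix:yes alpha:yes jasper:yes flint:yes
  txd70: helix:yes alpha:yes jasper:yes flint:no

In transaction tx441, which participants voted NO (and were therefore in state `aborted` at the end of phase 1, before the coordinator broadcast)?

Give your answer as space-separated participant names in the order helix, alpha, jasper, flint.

Answer: helix alpha jasper

Derivation:
Txn tx441 phase 1: helix no -> aborted; alpha no -> aborted; jasper no -> aborted; flint yes -> prepared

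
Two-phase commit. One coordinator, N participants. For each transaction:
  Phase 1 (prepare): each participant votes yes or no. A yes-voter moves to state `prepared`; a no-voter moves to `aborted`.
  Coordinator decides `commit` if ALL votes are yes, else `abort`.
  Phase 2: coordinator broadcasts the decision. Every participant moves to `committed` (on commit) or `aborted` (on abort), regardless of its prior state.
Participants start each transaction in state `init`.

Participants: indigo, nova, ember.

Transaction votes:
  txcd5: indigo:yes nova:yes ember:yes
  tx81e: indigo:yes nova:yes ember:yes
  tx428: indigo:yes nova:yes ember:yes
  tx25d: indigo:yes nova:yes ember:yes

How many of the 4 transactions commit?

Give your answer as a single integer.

Answer: 4

Derivation:
txcd5: all yes -> commit (commits=1)
tx81e: all yes -> commit (commits=2)
tx428: all yes -> commit (commits=3)
tx25d: all yes -> commit (commits=4)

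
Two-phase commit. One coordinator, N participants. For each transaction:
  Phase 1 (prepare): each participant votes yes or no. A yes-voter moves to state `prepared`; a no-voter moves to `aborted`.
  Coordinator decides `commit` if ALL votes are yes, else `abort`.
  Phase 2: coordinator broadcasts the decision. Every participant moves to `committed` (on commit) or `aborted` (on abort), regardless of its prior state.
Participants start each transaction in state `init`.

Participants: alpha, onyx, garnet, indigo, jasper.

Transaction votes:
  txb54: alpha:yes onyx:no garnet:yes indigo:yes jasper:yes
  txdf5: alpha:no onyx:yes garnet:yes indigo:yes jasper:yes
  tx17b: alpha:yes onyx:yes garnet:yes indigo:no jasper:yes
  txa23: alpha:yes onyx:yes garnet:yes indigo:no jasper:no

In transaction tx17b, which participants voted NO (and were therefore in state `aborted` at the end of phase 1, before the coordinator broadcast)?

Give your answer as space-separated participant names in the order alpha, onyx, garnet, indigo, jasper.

Answer: indigo

Derivation:
Txn tx17b phase 1: alpha yes -> prepared; onyx yes -> prepared; garnet yes -> prepared; indigo no -> aborted; jasper yes -> prepared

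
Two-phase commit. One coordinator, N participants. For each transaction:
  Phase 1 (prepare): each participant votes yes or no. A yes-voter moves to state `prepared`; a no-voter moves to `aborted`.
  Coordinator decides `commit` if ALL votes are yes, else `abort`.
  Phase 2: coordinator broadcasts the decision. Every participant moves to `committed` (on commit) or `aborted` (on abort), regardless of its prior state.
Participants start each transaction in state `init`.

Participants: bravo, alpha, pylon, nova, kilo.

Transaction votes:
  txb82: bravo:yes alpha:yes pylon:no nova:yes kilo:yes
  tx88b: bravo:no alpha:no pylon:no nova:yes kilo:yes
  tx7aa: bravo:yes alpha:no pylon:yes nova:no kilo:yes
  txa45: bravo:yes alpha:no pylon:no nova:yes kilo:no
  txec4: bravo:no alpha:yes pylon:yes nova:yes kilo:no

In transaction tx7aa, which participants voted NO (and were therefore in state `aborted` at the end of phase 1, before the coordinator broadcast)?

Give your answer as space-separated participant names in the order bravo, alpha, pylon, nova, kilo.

Answer: alpha nova

Derivation:
Txn tx7aa phase 1: bravo yes -> prepared; alpha no -> aborted; pylon yes -> prepared; nova no -> aborted; kilo yes -> prepared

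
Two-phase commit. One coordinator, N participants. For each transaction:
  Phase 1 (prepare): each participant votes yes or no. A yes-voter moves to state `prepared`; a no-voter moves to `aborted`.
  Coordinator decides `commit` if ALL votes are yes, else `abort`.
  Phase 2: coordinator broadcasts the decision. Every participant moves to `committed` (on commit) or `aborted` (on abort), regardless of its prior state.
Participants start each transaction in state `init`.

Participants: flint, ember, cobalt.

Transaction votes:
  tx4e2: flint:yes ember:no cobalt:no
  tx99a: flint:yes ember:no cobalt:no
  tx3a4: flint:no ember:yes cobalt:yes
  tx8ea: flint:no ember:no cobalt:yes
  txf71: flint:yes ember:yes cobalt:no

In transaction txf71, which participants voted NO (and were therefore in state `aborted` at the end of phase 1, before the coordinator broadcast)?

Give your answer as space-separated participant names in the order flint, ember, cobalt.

Txn txf71 phase 1: flint yes -> prepared; ember yes -> prepared; cobalt no -> aborted

Answer: cobalt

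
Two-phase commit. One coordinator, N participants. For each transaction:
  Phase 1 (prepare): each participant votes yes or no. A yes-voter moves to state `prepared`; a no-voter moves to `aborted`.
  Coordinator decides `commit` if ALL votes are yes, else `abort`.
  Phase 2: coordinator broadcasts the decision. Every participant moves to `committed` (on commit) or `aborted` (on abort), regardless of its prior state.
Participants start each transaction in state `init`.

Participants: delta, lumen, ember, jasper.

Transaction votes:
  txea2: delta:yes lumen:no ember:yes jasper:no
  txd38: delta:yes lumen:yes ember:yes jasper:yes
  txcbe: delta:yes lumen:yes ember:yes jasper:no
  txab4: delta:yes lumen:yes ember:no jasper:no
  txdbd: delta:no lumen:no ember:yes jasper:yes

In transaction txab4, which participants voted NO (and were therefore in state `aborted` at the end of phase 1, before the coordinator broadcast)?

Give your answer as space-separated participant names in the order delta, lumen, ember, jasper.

Txn txab4 phase 1: delta yes -> prepared; lumen yes -> prepared; ember no -> aborted; jasper no -> aborted

Answer: ember jasper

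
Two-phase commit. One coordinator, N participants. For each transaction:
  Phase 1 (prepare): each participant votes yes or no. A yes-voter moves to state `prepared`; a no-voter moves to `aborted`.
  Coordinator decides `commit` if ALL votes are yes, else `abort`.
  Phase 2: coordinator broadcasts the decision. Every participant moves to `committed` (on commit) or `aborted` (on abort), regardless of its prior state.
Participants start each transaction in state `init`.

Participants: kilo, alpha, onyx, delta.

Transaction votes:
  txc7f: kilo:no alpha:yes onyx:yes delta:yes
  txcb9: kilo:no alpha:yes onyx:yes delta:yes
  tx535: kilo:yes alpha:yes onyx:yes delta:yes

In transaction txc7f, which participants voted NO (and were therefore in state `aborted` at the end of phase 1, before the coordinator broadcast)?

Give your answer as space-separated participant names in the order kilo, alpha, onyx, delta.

Txn txc7f phase 1: kilo no -> aborted; alpha yes -> prepared; onyx yes -> prepared; delta yes -> prepared

Answer: kilo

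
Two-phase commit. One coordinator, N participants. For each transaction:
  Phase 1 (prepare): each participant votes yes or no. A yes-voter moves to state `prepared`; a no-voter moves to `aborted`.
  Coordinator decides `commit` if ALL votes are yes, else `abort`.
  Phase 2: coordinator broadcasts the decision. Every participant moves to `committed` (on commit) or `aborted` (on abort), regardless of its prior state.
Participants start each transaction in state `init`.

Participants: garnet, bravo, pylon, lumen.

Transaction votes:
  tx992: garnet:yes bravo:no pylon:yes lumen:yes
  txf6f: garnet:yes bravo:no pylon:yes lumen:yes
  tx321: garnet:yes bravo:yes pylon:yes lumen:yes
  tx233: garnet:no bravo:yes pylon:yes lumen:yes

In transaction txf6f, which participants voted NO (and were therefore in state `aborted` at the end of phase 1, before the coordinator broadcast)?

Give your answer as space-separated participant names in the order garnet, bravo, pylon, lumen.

Txn txf6f phase 1: garnet yes -> prepared; bravo no -> aborted; pylon yes -> prepared; lumen yes -> prepared

Answer: bravo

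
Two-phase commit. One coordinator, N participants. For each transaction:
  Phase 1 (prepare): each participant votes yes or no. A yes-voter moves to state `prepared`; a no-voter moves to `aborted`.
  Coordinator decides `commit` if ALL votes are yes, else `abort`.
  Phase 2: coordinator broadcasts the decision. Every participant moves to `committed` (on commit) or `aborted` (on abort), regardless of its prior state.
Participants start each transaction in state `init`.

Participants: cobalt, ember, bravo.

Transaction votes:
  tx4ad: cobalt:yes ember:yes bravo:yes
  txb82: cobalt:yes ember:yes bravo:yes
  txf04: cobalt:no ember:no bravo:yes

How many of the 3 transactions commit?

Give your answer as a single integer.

Answer: 2

Derivation:
tx4ad: all yes -> commit (commits=1)
txb82: all yes -> commit (commits=2)
txf04: no from cobalt, ember -> abort (commits=2)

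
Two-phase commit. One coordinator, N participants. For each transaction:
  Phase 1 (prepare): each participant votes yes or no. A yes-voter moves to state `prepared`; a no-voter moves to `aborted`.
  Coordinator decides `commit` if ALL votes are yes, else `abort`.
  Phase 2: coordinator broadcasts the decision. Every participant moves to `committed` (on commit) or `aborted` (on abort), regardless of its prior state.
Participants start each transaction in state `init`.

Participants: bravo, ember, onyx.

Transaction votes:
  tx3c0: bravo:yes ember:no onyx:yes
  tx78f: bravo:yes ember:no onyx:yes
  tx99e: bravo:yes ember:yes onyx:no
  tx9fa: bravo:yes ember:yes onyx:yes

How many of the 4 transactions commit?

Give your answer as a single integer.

Answer: 1

Derivation:
tx3c0: no from ember -> abort (commits=0)
tx78f: no from ember -> abort (commits=0)
tx99e: no from onyx -> abort (commits=0)
tx9fa: all yes -> commit (commits=1)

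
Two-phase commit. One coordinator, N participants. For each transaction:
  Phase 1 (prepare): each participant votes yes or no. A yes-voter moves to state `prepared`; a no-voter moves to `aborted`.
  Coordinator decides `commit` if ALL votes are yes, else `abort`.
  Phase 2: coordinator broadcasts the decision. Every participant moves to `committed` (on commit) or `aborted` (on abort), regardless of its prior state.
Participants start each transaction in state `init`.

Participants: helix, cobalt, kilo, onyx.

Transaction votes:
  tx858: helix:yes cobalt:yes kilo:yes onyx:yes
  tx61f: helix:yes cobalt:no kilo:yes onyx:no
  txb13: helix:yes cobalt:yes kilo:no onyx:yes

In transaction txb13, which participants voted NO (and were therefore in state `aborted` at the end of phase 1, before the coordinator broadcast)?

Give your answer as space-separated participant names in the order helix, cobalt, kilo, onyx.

Answer: kilo

Derivation:
Txn txb13 phase 1: helix yes -> prepared; cobalt yes -> prepared; kilo no -> aborted; onyx yes -> prepared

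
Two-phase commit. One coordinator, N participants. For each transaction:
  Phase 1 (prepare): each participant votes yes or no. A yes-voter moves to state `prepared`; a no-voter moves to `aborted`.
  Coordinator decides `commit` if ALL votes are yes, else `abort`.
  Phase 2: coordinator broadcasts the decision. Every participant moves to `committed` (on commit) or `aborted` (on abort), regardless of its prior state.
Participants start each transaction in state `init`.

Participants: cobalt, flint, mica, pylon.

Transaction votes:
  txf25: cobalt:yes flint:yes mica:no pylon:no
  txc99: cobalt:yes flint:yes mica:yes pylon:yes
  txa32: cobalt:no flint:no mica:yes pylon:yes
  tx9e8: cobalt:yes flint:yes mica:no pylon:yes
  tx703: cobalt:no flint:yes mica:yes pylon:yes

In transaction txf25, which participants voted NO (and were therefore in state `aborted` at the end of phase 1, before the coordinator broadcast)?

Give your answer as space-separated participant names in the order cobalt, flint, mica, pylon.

Answer: mica pylon

Derivation:
Txn txf25 phase 1: cobalt yes -> prepared; flint yes -> prepared; mica no -> aborted; pylon no -> aborted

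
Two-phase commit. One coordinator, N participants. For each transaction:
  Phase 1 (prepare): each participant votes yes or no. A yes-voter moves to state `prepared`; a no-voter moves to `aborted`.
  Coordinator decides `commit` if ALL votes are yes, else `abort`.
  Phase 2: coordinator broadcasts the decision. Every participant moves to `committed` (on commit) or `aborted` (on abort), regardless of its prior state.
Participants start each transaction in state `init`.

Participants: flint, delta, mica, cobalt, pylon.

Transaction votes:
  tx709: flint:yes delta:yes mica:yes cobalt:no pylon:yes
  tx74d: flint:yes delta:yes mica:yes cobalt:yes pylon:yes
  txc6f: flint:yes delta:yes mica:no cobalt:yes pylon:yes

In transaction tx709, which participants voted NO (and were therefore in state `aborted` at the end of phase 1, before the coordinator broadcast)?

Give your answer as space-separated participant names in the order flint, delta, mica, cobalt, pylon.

Txn tx709 phase 1: flint yes -> prepared; delta yes -> prepared; mica yes -> prepared; cobalt no -> aborted; pylon yes -> prepared

Answer: cobalt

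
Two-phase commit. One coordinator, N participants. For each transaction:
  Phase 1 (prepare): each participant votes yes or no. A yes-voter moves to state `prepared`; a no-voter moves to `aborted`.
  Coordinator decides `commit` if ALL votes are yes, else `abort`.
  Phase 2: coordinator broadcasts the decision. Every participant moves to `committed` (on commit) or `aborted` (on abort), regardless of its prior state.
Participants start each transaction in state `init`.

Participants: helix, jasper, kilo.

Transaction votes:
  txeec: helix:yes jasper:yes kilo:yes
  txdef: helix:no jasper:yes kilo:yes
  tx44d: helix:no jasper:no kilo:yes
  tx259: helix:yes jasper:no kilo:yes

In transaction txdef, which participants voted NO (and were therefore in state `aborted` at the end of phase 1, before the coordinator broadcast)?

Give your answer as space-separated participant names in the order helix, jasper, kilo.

Answer: helix

Derivation:
Txn txdef phase 1: helix no -> aborted; jasper yes -> prepared; kilo yes -> prepared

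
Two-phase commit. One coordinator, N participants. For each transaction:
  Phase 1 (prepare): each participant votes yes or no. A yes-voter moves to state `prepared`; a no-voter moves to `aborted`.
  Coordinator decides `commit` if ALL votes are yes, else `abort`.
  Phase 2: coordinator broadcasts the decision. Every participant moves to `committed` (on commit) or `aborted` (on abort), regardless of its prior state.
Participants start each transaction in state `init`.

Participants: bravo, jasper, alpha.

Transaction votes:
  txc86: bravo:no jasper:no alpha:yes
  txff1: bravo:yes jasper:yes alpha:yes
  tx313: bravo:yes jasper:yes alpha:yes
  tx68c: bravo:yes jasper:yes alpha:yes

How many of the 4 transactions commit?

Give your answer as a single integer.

Answer: 3

Derivation:
txc86: no from bravo, jasper -> abort (commits=0)
txff1: all yes -> commit (commits=1)
tx313: all yes -> commit (commits=2)
tx68c: all yes -> commit (commits=3)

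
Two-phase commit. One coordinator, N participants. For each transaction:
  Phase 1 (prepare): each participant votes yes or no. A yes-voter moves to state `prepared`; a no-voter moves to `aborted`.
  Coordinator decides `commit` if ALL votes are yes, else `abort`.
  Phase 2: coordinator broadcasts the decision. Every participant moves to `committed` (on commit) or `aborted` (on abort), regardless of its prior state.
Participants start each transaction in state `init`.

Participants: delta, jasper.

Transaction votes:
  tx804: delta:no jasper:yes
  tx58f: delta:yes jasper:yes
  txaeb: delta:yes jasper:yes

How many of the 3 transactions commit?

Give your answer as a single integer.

tx804: no from delta -> abort (commits=0)
tx58f: all yes -> commit (commits=1)
txaeb: all yes -> commit (commits=2)

Answer: 2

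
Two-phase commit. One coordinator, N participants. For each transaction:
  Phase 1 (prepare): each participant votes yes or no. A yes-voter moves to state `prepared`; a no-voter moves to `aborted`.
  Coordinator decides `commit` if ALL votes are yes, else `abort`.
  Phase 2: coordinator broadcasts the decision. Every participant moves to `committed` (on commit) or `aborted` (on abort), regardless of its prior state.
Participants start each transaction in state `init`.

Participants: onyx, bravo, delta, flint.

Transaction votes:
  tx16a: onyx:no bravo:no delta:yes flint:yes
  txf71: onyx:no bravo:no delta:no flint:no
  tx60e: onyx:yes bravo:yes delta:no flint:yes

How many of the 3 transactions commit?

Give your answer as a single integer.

Answer: 0

Derivation:
tx16a: no from onyx, bravo -> abort (commits=0)
txf71: no from onyx, bravo, delta, flint -> abort (commits=0)
tx60e: no from delta -> abort (commits=0)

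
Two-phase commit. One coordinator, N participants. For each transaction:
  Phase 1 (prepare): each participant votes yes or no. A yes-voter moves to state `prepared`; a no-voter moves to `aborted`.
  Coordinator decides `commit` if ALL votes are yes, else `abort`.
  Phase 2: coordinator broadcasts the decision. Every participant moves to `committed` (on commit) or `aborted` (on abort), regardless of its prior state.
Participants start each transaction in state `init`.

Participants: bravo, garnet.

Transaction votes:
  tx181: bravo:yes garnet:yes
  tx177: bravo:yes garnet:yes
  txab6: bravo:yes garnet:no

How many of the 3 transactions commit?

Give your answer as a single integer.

Answer: 2

Derivation:
tx181: all yes -> commit (commits=1)
tx177: all yes -> commit (commits=2)
txab6: no from garnet -> abort (commits=2)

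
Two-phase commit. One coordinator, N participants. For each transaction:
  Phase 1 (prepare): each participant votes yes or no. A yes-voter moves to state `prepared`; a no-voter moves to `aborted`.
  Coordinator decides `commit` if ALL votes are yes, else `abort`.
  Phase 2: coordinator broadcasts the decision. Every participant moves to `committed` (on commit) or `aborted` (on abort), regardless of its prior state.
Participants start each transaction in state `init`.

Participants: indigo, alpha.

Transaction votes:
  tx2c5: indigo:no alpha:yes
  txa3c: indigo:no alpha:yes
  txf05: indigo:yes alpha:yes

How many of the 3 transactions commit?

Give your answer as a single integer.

tx2c5: no from indigo -> abort (commits=0)
txa3c: no from indigo -> abort (commits=0)
txf05: all yes -> commit (commits=1)

Answer: 1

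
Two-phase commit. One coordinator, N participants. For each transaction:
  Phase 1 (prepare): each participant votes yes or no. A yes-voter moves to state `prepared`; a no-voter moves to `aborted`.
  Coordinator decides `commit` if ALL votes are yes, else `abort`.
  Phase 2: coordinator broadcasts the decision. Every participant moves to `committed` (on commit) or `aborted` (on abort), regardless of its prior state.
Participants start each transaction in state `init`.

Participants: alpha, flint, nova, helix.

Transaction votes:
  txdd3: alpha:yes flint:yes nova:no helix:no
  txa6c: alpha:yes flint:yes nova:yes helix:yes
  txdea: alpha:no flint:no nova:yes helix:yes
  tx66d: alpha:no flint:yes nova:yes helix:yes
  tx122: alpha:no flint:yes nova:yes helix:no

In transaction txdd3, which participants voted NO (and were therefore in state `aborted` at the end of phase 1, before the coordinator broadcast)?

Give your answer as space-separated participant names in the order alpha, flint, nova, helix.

Answer: nova helix

Derivation:
Txn txdd3 phase 1: alpha yes -> prepared; flint yes -> prepared; nova no -> aborted; helix no -> aborted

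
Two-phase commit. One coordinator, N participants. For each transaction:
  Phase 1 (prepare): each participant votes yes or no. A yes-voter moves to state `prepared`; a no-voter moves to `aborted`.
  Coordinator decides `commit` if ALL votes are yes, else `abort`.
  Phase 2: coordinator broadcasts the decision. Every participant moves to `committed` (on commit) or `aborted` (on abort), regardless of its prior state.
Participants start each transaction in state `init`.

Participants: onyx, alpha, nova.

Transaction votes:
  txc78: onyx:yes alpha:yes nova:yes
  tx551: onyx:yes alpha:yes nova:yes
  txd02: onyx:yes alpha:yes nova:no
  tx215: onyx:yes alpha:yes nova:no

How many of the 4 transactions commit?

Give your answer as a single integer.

txc78: all yes -> commit (commits=1)
tx551: all yes -> commit (commits=2)
txd02: no from nova -> abort (commits=2)
tx215: no from nova -> abort (commits=2)

Answer: 2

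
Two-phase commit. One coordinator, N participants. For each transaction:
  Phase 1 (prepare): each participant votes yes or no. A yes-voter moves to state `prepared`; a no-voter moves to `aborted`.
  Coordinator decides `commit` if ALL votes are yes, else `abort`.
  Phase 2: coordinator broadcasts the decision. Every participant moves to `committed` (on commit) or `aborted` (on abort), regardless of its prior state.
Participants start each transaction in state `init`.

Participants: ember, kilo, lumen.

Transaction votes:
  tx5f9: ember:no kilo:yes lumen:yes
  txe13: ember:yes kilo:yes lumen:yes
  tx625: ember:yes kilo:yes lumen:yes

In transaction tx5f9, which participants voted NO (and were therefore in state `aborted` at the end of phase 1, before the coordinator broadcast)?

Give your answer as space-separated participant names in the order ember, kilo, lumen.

Txn tx5f9 phase 1: ember no -> aborted; kilo yes -> prepared; lumen yes -> prepared

Answer: ember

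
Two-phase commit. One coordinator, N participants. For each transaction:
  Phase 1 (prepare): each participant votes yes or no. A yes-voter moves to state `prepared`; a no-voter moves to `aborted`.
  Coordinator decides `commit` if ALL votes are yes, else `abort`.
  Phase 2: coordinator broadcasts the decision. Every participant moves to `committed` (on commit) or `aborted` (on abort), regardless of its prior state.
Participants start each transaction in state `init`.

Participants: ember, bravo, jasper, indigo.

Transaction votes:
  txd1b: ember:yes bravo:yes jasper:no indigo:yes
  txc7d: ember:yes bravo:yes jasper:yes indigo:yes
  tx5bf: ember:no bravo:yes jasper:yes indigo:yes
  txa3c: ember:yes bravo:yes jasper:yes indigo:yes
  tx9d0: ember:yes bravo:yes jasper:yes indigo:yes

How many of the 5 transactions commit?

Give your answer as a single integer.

Answer: 3

Derivation:
txd1b: no from jasper -> abort (commits=0)
txc7d: all yes -> commit (commits=1)
tx5bf: no from ember -> abort (commits=1)
txa3c: all yes -> commit (commits=2)
tx9d0: all yes -> commit (commits=3)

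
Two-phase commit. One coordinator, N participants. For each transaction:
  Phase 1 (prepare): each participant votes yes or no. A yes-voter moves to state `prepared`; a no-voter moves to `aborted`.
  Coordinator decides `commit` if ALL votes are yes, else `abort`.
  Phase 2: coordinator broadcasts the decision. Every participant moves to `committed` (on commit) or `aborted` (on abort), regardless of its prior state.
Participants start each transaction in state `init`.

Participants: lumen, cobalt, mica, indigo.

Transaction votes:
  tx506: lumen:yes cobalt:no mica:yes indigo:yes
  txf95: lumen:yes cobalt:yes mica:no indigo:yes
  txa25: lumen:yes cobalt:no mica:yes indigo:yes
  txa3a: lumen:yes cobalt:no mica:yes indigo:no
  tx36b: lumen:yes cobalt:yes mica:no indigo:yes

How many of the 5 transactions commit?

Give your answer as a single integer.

Answer: 0

Derivation:
tx506: no from cobalt -> abort (commits=0)
txf95: no from mica -> abort (commits=0)
txa25: no from cobalt -> abort (commits=0)
txa3a: no from cobalt, indigo -> abort (commits=0)
tx36b: no from mica -> abort (commits=0)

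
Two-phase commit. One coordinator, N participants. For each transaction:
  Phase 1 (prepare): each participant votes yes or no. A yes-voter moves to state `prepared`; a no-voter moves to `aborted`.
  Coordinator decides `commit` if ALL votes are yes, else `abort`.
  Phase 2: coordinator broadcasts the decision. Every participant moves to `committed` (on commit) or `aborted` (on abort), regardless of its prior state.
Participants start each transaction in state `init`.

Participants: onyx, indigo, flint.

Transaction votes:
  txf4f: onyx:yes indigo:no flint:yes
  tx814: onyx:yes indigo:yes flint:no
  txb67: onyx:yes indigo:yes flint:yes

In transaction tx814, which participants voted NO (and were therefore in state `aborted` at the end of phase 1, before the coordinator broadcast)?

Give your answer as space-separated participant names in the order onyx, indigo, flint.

Txn tx814 phase 1: onyx yes -> prepared; indigo yes -> prepared; flint no -> aborted

Answer: flint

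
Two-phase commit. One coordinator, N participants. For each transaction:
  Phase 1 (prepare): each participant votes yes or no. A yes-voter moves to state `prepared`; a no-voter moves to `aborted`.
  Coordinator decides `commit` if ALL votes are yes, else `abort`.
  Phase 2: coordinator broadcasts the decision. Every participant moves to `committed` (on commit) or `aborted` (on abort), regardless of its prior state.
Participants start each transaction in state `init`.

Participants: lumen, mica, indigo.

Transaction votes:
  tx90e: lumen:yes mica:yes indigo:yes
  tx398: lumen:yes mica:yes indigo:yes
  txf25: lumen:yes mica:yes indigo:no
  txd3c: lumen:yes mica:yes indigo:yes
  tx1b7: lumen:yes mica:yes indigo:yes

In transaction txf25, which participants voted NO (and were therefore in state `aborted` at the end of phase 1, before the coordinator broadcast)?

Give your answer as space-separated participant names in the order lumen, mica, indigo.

Answer: indigo

Derivation:
Txn txf25 phase 1: lumen yes -> prepared; mica yes -> prepared; indigo no -> aborted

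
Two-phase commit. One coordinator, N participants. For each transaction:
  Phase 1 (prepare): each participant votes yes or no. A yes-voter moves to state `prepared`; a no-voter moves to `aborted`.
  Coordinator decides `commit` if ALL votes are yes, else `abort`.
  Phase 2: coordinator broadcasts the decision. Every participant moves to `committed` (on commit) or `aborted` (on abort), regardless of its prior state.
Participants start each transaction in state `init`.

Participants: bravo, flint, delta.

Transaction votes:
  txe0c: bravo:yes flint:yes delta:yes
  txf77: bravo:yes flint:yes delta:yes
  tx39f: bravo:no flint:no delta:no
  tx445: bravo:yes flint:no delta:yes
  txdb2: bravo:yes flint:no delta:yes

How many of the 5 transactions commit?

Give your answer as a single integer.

txe0c: all yes -> commit (commits=1)
txf77: all yes -> commit (commits=2)
tx39f: no from bravo, flint, delta -> abort (commits=2)
tx445: no from flint -> abort (commits=2)
txdb2: no from flint -> abort (commits=2)

Answer: 2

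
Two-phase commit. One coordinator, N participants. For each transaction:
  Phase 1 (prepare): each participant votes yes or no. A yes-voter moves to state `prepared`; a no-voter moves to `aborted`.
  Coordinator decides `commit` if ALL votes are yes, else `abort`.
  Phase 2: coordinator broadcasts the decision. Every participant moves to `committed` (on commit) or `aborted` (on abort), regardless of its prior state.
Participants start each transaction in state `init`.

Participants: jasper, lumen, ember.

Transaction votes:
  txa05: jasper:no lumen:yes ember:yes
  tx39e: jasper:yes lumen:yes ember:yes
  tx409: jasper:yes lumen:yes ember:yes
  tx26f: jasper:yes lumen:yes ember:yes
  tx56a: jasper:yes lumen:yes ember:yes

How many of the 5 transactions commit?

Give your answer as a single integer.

txa05: no from jasper -> abort (commits=0)
tx39e: all yes -> commit (commits=1)
tx409: all yes -> commit (commits=2)
tx26f: all yes -> commit (commits=3)
tx56a: all yes -> commit (commits=4)

Answer: 4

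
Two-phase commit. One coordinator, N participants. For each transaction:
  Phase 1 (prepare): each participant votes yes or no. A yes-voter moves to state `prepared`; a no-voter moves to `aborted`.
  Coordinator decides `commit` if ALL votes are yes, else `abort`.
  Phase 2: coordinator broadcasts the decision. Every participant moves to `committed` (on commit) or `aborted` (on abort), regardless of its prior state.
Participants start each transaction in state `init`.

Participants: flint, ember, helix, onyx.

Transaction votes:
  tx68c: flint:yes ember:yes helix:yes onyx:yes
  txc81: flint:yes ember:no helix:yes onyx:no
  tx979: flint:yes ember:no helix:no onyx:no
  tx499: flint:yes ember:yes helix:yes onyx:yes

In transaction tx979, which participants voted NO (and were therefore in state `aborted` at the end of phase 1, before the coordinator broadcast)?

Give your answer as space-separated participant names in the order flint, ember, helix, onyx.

Txn tx979 phase 1: flint yes -> prepared; ember no -> aborted; helix no -> aborted; onyx no -> aborted

Answer: ember helix onyx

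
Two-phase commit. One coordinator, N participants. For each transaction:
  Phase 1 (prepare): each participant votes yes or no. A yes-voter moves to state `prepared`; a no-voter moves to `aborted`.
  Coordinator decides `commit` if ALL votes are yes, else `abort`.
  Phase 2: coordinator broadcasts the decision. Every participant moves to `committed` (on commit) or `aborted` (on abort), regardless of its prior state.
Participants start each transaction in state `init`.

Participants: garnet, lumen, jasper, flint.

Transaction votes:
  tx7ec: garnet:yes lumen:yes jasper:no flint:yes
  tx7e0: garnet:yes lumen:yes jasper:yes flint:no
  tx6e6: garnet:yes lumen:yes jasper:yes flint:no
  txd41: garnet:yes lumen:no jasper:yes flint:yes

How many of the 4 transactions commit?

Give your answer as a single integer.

tx7ec: no from jasper -> abort (commits=0)
tx7e0: no from flint -> abort (commits=0)
tx6e6: no from flint -> abort (commits=0)
txd41: no from lumen -> abort (commits=0)

Answer: 0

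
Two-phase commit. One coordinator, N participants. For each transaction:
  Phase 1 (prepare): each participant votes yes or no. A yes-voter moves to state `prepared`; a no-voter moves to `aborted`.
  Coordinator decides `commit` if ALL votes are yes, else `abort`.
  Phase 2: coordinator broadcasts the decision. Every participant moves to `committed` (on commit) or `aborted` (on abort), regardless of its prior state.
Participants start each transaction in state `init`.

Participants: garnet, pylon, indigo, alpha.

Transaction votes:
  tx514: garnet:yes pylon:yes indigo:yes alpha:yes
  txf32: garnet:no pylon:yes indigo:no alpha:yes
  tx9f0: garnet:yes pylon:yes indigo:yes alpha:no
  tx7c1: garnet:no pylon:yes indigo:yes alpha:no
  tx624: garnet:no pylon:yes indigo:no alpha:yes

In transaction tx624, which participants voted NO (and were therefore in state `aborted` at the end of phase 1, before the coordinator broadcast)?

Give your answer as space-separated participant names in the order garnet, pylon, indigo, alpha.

Answer: garnet indigo

Derivation:
Txn tx624 phase 1: garnet no -> aborted; pylon yes -> prepared; indigo no -> aborted; alpha yes -> prepared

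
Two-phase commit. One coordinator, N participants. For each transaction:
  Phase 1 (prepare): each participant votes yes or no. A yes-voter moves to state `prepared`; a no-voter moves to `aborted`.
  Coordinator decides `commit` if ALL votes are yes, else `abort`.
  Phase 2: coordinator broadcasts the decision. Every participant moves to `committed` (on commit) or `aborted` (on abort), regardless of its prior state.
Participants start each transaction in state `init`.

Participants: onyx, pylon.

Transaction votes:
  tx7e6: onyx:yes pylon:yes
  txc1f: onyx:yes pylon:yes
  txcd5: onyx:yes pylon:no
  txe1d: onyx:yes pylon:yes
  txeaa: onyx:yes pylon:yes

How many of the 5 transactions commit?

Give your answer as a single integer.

Answer: 4

Derivation:
tx7e6: all yes -> commit (commits=1)
txc1f: all yes -> commit (commits=2)
txcd5: no from pylon -> abort (commits=2)
txe1d: all yes -> commit (commits=3)
txeaa: all yes -> commit (commits=4)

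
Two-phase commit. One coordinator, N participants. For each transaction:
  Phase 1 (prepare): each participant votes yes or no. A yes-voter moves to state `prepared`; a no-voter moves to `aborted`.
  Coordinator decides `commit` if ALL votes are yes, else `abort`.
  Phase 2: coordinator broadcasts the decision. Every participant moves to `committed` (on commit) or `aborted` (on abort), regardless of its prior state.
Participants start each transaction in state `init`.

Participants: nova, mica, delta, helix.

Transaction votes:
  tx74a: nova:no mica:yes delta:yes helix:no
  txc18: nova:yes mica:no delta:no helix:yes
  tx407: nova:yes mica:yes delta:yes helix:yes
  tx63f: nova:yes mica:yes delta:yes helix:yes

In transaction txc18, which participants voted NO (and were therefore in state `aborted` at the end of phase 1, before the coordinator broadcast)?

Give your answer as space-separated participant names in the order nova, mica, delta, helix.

Answer: mica delta

Derivation:
Txn txc18 phase 1: nova yes -> prepared; mica no -> aborted; delta no -> aborted; helix yes -> prepared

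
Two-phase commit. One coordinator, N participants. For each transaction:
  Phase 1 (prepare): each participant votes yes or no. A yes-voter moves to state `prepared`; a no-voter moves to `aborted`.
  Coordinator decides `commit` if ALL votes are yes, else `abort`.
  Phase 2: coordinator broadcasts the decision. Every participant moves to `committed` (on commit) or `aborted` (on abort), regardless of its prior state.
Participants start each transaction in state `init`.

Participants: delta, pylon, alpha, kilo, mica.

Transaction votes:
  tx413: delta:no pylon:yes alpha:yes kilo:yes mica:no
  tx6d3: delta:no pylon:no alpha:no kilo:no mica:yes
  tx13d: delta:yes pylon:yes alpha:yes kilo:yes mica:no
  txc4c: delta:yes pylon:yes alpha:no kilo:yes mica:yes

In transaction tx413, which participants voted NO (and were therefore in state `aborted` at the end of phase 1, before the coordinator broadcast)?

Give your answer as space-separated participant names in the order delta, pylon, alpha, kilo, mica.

Answer: delta mica

Derivation:
Txn tx413 phase 1: delta no -> aborted; pylon yes -> prepared; alpha yes -> prepared; kilo yes -> prepared; mica no -> aborted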